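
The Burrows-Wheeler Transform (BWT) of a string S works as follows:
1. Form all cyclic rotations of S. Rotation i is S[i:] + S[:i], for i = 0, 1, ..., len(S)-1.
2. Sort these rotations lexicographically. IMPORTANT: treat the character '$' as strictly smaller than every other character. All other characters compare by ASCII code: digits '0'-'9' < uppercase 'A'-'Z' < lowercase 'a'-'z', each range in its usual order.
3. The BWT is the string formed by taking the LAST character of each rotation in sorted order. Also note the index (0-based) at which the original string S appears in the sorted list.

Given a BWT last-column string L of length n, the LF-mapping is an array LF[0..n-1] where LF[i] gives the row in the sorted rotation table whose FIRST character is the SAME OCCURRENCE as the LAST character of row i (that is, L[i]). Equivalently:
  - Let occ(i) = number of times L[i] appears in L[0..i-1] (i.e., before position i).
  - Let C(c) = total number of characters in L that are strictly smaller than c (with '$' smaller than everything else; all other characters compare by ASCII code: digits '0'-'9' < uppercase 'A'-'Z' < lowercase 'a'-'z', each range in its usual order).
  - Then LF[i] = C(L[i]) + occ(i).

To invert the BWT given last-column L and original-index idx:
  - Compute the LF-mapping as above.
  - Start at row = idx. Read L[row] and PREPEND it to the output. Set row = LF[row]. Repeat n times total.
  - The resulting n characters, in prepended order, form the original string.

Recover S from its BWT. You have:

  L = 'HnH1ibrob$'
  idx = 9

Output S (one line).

LF mapping: 2 7 3 1 6 4 9 8 5 0
Walk LF starting at row 9, prepending L[row]:
  step 1: row=9, L[9]='$', prepend. Next row=LF[9]=0
  step 2: row=0, L[0]='H', prepend. Next row=LF[0]=2
  step 3: row=2, L[2]='H', prepend. Next row=LF[2]=3
  step 4: row=3, L[3]='1', prepend. Next row=LF[3]=1
  step 5: row=1, L[1]='n', prepend. Next row=LF[1]=7
  step 6: row=7, L[7]='o', prepend. Next row=LF[7]=8
  step 7: row=8, L[8]='b', prepend. Next row=LF[8]=5
  step 8: row=5, L[5]='b', prepend. Next row=LF[5]=4
  step 9: row=4, L[4]='i', prepend. Next row=LF[4]=6
  step 10: row=6, L[6]='r', prepend. Next row=LF[6]=9
Reversed output: ribbon1HH$

Answer: ribbon1HH$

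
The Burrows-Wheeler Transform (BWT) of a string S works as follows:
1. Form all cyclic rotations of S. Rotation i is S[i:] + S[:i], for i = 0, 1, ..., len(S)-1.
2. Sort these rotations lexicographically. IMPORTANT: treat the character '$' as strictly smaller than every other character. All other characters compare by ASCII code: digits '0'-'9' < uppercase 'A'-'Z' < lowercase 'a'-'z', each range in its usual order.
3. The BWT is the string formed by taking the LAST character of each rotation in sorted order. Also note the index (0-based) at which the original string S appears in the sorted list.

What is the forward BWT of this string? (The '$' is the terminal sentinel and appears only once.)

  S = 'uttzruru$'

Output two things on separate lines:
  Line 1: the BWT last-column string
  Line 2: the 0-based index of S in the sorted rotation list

All 9 rotations (rotation i = S[i:]+S[:i]):
  rot[0] = uttzruru$
  rot[1] = ttzruru$u
  rot[2] = tzruru$ut
  rot[3] = zruru$utt
  rot[4] = ruru$uttz
  rot[5] = uru$uttzr
  rot[6] = ru$uttzru
  rot[7] = u$uttzrur
  rot[8] = $uttzruru
Sorted (with $ < everything):
  sorted[0] = $uttzruru  (last char: 'u')
  sorted[1] = ru$uttzru  (last char: 'u')
  sorted[2] = ruru$uttz  (last char: 'z')
  sorted[3] = ttzruru$u  (last char: 'u')
  sorted[4] = tzruru$ut  (last char: 't')
  sorted[5] = u$uttzrur  (last char: 'r')
  sorted[6] = uru$uttzr  (last char: 'r')
  sorted[7] = uttzruru$  (last char: '$')
  sorted[8] = zruru$utt  (last char: 't')
Last column: uuzutrr$t
Original string S is at sorted index 7

Answer: uuzutrr$t
7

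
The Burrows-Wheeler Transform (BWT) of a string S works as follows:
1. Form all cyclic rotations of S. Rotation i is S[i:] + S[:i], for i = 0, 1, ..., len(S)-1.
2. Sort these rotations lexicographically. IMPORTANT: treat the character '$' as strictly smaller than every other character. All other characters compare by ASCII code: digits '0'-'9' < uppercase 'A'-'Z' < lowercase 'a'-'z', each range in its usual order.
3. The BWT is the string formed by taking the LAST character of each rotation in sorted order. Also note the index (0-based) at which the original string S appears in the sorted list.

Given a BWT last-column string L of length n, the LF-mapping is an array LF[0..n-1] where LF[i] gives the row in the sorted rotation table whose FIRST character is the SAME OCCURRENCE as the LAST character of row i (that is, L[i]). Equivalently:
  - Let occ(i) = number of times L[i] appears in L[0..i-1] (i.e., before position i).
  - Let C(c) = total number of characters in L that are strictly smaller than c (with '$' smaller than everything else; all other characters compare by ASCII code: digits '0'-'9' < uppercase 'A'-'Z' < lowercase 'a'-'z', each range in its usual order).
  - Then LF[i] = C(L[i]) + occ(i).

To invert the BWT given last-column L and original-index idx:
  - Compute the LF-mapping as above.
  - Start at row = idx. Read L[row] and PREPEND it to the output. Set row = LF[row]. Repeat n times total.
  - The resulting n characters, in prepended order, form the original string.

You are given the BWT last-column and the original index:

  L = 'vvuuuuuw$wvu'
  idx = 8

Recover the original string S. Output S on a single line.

Answer: vuuuuuuwvwv$

Derivation:
LF mapping: 7 8 1 2 3 4 5 10 0 11 9 6
Walk LF starting at row 8, prepending L[row]:
  step 1: row=8, L[8]='$', prepend. Next row=LF[8]=0
  step 2: row=0, L[0]='v', prepend. Next row=LF[0]=7
  step 3: row=7, L[7]='w', prepend. Next row=LF[7]=10
  step 4: row=10, L[10]='v', prepend. Next row=LF[10]=9
  step 5: row=9, L[9]='w', prepend. Next row=LF[9]=11
  step 6: row=11, L[11]='u', prepend. Next row=LF[11]=6
  step 7: row=6, L[6]='u', prepend. Next row=LF[6]=5
  step 8: row=5, L[5]='u', prepend. Next row=LF[5]=4
  step 9: row=4, L[4]='u', prepend. Next row=LF[4]=3
  step 10: row=3, L[3]='u', prepend. Next row=LF[3]=2
  step 11: row=2, L[2]='u', prepend. Next row=LF[2]=1
  step 12: row=1, L[1]='v', prepend. Next row=LF[1]=8
Reversed output: vuuuuuuwvwv$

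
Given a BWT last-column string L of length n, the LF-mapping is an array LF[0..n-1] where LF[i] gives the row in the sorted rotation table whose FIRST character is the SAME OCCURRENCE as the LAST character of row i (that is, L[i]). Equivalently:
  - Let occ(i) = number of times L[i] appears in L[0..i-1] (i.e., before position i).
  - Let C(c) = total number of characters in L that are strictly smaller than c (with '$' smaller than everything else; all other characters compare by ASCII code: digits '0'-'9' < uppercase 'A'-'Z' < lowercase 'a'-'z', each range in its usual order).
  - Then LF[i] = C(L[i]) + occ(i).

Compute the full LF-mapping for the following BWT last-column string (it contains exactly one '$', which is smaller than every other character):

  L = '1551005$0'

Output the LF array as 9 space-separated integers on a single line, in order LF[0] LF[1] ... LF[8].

Answer: 4 6 7 5 1 2 8 0 3

Derivation:
Char counts: '$':1, '0':3, '1':2, '5':3
C (first-col start): C('$')=0, C('0')=1, C('1')=4, C('5')=6
L[0]='1': occ=0, LF[0]=C('1')+0=4+0=4
L[1]='5': occ=0, LF[1]=C('5')+0=6+0=6
L[2]='5': occ=1, LF[2]=C('5')+1=6+1=7
L[3]='1': occ=1, LF[3]=C('1')+1=4+1=5
L[4]='0': occ=0, LF[4]=C('0')+0=1+0=1
L[5]='0': occ=1, LF[5]=C('0')+1=1+1=2
L[6]='5': occ=2, LF[6]=C('5')+2=6+2=8
L[7]='$': occ=0, LF[7]=C('$')+0=0+0=0
L[8]='0': occ=2, LF[8]=C('0')+2=1+2=3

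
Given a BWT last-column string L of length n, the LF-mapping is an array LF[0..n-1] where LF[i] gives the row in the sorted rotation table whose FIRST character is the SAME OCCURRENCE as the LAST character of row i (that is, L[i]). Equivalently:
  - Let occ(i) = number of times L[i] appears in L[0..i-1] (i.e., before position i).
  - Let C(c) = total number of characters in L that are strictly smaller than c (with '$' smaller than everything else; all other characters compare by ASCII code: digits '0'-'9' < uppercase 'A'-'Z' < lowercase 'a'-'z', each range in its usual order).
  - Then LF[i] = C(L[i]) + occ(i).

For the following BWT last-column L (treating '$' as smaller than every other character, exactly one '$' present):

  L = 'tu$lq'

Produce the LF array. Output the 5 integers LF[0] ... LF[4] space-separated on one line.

Char counts: '$':1, 'l':1, 'q':1, 't':1, 'u':1
C (first-col start): C('$')=0, C('l')=1, C('q')=2, C('t')=3, C('u')=4
L[0]='t': occ=0, LF[0]=C('t')+0=3+0=3
L[1]='u': occ=0, LF[1]=C('u')+0=4+0=4
L[2]='$': occ=0, LF[2]=C('$')+0=0+0=0
L[3]='l': occ=0, LF[3]=C('l')+0=1+0=1
L[4]='q': occ=0, LF[4]=C('q')+0=2+0=2

Answer: 3 4 0 1 2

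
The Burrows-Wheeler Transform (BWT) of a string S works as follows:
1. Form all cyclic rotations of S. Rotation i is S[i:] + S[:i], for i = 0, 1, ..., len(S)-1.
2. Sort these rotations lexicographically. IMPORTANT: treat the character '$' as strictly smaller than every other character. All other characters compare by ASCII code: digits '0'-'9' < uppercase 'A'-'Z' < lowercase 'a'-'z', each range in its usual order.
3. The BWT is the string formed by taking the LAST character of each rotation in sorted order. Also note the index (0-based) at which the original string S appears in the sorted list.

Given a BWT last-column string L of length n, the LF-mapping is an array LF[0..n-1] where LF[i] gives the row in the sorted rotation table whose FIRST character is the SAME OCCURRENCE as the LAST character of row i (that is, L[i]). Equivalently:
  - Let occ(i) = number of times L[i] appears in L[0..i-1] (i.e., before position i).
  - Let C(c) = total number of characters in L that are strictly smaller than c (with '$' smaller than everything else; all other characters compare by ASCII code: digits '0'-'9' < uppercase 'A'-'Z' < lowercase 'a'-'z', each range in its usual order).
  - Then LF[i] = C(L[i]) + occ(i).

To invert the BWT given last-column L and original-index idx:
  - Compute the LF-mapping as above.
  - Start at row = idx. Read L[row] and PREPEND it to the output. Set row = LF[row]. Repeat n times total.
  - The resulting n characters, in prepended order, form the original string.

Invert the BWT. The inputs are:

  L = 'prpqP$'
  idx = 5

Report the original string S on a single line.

LF mapping: 2 5 3 4 1 0
Walk LF starting at row 5, prepending L[row]:
  step 1: row=5, L[5]='$', prepend. Next row=LF[5]=0
  step 2: row=0, L[0]='p', prepend. Next row=LF[0]=2
  step 3: row=2, L[2]='p', prepend. Next row=LF[2]=3
  step 4: row=3, L[3]='q', prepend. Next row=LF[3]=4
  step 5: row=4, L[4]='P', prepend. Next row=LF[4]=1
  step 6: row=1, L[1]='r', prepend. Next row=LF[1]=5
Reversed output: rPqpp$

Answer: rPqpp$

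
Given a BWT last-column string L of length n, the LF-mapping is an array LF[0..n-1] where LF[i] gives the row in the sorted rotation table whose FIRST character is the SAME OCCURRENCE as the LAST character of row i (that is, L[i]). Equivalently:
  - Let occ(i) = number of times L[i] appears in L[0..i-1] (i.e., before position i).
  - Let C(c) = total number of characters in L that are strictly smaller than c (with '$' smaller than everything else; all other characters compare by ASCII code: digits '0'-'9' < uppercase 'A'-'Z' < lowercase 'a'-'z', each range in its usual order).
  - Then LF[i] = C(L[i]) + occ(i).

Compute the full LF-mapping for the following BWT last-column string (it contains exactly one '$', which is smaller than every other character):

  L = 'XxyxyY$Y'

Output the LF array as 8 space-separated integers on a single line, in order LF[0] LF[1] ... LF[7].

Char counts: '$':1, 'X':1, 'Y':2, 'x':2, 'y':2
C (first-col start): C('$')=0, C('X')=1, C('Y')=2, C('x')=4, C('y')=6
L[0]='X': occ=0, LF[0]=C('X')+0=1+0=1
L[1]='x': occ=0, LF[1]=C('x')+0=4+0=4
L[2]='y': occ=0, LF[2]=C('y')+0=6+0=6
L[3]='x': occ=1, LF[3]=C('x')+1=4+1=5
L[4]='y': occ=1, LF[4]=C('y')+1=6+1=7
L[5]='Y': occ=0, LF[5]=C('Y')+0=2+0=2
L[6]='$': occ=0, LF[6]=C('$')+0=0+0=0
L[7]='Y': occ=1, LF[7]=C('Y')+1=2+1=3

Answer: 1 4 6 5 7 2 0 3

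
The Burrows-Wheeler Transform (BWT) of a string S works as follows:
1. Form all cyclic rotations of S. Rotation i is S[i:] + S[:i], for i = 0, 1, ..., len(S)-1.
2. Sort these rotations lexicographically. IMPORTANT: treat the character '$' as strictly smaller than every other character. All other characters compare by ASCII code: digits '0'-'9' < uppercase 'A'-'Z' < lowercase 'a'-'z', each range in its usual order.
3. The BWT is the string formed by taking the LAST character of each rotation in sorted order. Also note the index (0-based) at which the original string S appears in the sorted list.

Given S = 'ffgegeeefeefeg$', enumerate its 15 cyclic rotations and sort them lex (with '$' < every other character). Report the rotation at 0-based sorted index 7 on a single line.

Answer: egeeefeefeg$ffg

Derivation:
All 15 rotations (rotation i = S[i:]+S[:i]):
  rot[0] = ffgegeeefeefeg$
  rot[1] = fgegeeefeefeg$f
  rot[2] = gegeeefeefeg$ff
  rot[3] = egeeefeefeg$ffg
  rot[4] = geeefeefeg$ffge
  rot[5] = eeefeefeg$ffgeg
  rot[6] = eefeefeg$ffgege
  rot[7] = efeefeg$ffgegee
  rot[8] = feefeg$ffgegeee
  rot[9] = eefeg$ffgegeeef
  rot[10] = efeg$ffgegeeefe
  rot[11] = feg$ffgegeeefee
  rot[12] = eg$ffgegeeefeef
  rot[13] = g$ffgegeeefeefe
  rot[14] = $ffgegeeefeefeg
Sorted (with $ < everything):
  sorted[0] = $ffgegeeefeefeg
  sorted[1] = eeefeefeg$ffgeg
  sorted[2] = eefeefeg$ffgege
  sorted[3] = eefeg$ffgegeeef
  sorted[4] = efeefeg$ffgegee
  sorted[5] = efeg$ffgegeeefe
  sorted[6] = eg$ffgegeeefeef
  sorted[7] = egeeefeefeg$ffg
  sorted[8] = feefeg$ffgegeee
  sorted[9] = feg$ffgegeeefee
  sorted[10] = ffgegeeefeefeg$
  sorted[11] = fgegeeefeefeg$f
  sorted[12] = g$ffgegeeefeefe
  sorted[13] = geeefeefeg$ffge
  sorted[14] = gegeeefeefeg$ff
sorted[7] = egeeefeefeg$ffg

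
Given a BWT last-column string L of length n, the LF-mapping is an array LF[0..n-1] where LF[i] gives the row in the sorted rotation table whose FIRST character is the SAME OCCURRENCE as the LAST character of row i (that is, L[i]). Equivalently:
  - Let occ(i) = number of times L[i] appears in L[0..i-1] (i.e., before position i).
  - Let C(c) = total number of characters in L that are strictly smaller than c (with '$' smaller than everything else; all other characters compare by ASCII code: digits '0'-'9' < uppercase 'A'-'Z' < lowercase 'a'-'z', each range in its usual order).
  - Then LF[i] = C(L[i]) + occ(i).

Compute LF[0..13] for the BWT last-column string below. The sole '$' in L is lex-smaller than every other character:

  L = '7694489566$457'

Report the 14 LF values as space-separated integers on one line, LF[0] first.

Char counts: '$':1, '4':3, '5':2, '6':3, '7':2, '8':1, '9':2
C (first-col start): C('$')=0, C('4')=1, C('5')=4, C('6')=6, C('7')=9, C('8')=11, C('9')=12
L[0]='7': occ=0, LF[0]=C('7')+0=9+0=9
L[1]='6': occ=0, LF[1]=C('6')+0=6+0=6
L[2]='9': occ=0, LF[2]=C('9')+0=12+0=12
L[3]='4': occ=0, LF[3]=C('4')+0=1+0=1
L[4]='4': occ=1, LF[4]=C('4')+1=1+1=2
L[5]='8': occ=0, LF[5]=C('8')+0=11+0=11
L[6]='9': occ=1, LF[6]=C('9')+1=12+1=13
L[7]='5': occ=0, LF[7]=C('5')+0=4+0=4
L[8]='6': occ=1, LF[8]=C('6')+1=6+1=7
L[9]='6': occ=2, LF[9]=C('6')+2=6+2=8
L[10]='$': occ=0, LF[10]=C('$')+0=0+0=0
L[11]='4': occ=2, LF[11]=C('4')+2=1+2=3
L[12]='5': occ=1, LF[12]=C('5')+1=4+1=5
L[13]='7': occ=1, LF[13]=C('7')+1=9+1=10

Answer: 9 6 12 1 2 11 13 4 7 8 0 3 5 10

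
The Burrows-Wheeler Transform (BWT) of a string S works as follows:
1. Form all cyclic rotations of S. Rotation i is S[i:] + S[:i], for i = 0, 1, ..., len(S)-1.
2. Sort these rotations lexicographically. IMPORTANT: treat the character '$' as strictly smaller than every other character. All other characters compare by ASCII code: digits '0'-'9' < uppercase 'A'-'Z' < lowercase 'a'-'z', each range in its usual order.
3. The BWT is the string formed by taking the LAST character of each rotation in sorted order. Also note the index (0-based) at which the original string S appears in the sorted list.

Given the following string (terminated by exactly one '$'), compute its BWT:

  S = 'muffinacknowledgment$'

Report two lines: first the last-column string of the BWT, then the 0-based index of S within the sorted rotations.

Answer: tnaelmufdfcwg$ikennmo
13

Derivation:
All 21 rotations (rotation i = S[i:]+S[:i]):
  rot[0] = muffinacknowledgment$
  rot[1] = uffinacknowledgment$m
  rot[2] = ffinacknowledgment$mu
  rot[3] = finacknowledgment$muf
  rot[4] = inacknowledgment$muff
  rot[5] = nacknowledgment$muffi
  rot[6] = acknowledgment$muffin
  rot[7] = cknowledgment$muffina
  rot[8] = knowledgment$muffinac
  rot[9] = nowledgment$muffinack
  rot[10] = owledgment$muffinackn
  rot[11] = wledgment$muffinackno
  rot[12] = ledgment$muffinacknow
  rot[13] = edgment$muffinacknowl
  rot[14] = dgment$muffinacknowle
  rot[15] = gment$muffinacknowled
  rot[16] = ment$muffinacknowledg
  rot[17] = ent$muffinacknowledgm
  rot[18] = nt$muffinacknowledgme
  rot[19] = t$muffinacknowledgmen
  rot[20] = $muffinacknowledgment
Sorted (with $ < everything):
  sorted[0] = $muffinacknowledgment  (last char: 't')
  sorted[1] = acknowledgment$muffin  (last char: 'n')
  sorted[2] = cknowledgment$muffina  (last char: 'a')
  sorted[3] = dgment$muffinacknowle  (last char: 'e')
  sorted[4] = edgment$muffinacknowl  (last char: 'l')
  sorted[5] = ent$muffinacknowledgm  (last char: 'm')
  sorted[6] = ffinacknowledgment$mu  (last char: 'u')
  sorted[7] = finacknowledgment$muf  (last char: 'f')
  sorted[8] = gment$muffinacknowled  (last char: 'd')
  sorted[9] = inacknowledgment$muff  (last char: 'f')
  sorted[10] = knowledgment$muffinac  (last char: 'c')
  sorted[11] = ledgment$muffinacknow  (last char: 'w')
  sorted[12] = ment$muffinacknowledg  (last char: 'g')
  sorted[13] = muffinacknowledgment$  (last char: '$')
  sorted[14] = nacknowledgment$muffi  (last char: 'i')
  sorted[15] = nowledgment$muffinack  (last char: 'k')
  sorted[16] = nt$muffinacknowledgme  (last char: 'e')
  sorted[17] = owledgment$muffinackn  (last char: 'n')
  sorted[18] = t$muffinacknowledgmen  (last char: 'n')
  sorted[19] = uffinacknowledgment$m  (last char: 'm')
  sorted[20] = wledgment$muffinackno  (last char: 'o')
Last column: tnaelmufdfcwg$ikennmo
Original string S is at sorted index 13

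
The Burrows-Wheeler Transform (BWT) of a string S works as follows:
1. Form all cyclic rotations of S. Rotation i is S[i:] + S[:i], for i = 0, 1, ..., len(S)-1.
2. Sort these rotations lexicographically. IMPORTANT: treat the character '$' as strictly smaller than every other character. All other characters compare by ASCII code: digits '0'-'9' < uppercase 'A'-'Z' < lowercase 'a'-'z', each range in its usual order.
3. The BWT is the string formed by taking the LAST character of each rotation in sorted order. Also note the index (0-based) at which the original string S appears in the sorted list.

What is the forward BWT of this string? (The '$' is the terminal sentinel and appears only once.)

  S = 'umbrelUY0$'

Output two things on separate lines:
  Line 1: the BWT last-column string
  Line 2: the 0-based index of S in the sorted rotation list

Answer: 0YlUmreub$
9

Derivation:
All 10 rotations (rotation i = S[i:]+S[:i]):
  rot[0] = umbrelUY0$
  rot[1] = mbrelUY0$u
  rot[2] = brelUY0$um
  rot[3] = relUY0$umb
  rot[4] = elUY0$umbr
  rot[5] = lUY0$umbre
  rot[6] = UY0$umbrel
  rot[7] = Y0$umbrelU
  rot[8] = 0$umbrelUY
  rot[9] = $umbrelUY0
Sorted (with $ < everything):
  sorted[0] = $umbrelUY0  (last char: '0')
  sorted[1] = 0$umbrelUY  (last char: 'Y')
  sorted[2] = UY0$umbrel  (last char: 'l')
  sorted[3] = Y0$umbrelU  (last char: 'U')
  sorted[4] = brelUY0$um  (last char: 'm')
  sorted[5] = elUY0$umbr  (last char: 'r')
  sorted[6] = lUY0$umbre  (last char: 'e')
  sorted[7] = mbrelUY0$u  (last char: 'u')
  sorted[8] = relUY0$umb  (last char: 'b')
  sorted[9] = umbrelUY0$  (last char: '$')
Last column: 0YlUmreub$
Original string S is at sorted index 9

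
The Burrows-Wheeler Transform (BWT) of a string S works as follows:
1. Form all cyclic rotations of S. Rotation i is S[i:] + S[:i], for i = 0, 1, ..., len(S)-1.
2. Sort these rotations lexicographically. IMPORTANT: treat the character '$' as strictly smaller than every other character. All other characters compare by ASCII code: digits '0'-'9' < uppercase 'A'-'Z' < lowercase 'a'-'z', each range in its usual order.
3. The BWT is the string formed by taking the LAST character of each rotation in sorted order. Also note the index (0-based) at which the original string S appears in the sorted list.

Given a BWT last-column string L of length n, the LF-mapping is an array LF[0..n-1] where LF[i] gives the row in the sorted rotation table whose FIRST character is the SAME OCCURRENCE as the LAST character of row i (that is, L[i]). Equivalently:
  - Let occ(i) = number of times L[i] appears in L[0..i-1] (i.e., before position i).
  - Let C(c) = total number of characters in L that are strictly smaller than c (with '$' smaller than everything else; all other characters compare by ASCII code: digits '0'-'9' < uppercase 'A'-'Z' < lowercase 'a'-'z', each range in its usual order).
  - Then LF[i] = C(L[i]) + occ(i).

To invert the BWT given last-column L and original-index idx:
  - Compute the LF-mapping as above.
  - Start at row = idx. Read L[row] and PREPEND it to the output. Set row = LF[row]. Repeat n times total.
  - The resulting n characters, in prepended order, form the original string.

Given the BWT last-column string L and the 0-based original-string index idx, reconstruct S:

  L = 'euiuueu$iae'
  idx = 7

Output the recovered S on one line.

Answer: uaueuiueie$

Derivation:
LF mapping: 2 7 5 8 9 3 10 0 6 1 4
Walk LF starting at row 7, prepending L[row]:
  step 1: row=7, L[7]='$', prepend. Next row=LF[7]=0
  step 2: row=0, L[0]='e', prepend. Next row=LF[0]=2
  step 3: row=2, L[2]='i', prepend. Next row=LF[2]=5
  step 4: row=5, L[5]='e', prepend. Next row=LF[5]=3
  step 5: row=3, L[3]='u', prepend. Next row=LF[3]=8
  step 6: row=8, L[8]='i', prepend. Next row=LF[8]=6
  step 7: row=6, L[6]='u', prepend. Next row=LF[6]=10
  step 8: row=10, L[10]='e', prepend. Next row=LF[10]=4
  step 9: row=4, L[4]='u', prepend. Next row=LF[4]=9
  step 10: row=9, L[9]='a', prepend. Next row=LF[9]=1
  step 11: row=1, L[1]='u', prepend. Next row=LF[1]=7
Reversed output: uaueuiueie$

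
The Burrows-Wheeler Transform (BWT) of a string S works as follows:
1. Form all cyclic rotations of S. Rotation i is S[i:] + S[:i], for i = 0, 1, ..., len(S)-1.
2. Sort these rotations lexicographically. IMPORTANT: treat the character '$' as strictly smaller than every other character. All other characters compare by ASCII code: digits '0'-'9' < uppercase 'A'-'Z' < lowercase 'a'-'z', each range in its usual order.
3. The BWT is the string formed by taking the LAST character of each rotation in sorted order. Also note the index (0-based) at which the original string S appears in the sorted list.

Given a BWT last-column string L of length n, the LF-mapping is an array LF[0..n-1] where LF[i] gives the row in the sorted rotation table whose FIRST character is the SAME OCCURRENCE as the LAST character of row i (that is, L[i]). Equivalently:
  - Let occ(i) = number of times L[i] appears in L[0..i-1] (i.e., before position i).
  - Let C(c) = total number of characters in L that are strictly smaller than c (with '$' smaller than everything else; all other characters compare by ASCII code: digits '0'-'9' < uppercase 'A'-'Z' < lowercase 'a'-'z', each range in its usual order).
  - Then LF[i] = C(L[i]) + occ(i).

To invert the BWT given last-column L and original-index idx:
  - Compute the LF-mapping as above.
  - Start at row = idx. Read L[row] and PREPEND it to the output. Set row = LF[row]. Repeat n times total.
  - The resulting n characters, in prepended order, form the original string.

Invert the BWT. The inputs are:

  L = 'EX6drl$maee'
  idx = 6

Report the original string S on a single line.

Answer: emeraldX6E$

Derivation:
LF mapping: 2 3 1 5 10 8 0 9 4 6 7
Walk LF starting at row 6, prepending L[row]:
  step 1: row=6, L[6]='$', prepend. Next row=LF[6]=0
  step 2: row=0, L[0]='E', prepend. Next row=LF[0]=2
  step 3: row=2, L[2]='6', prepend. Next row=LF[2]=1
  step 4: row=1, L[1]='X', prepend. Next row=LF[1]=3
  step 5: row=3, L[3]='d', prepend. Next row=LF[3]=5
  step 6: row=5, L[5]='l', prepend. Next row=LF[5]=8
  step 7: row=8, L[8]='a', prepend. Next row=LF[8]=4
  step 8: row=4, L[4]='r', prepend. Next row=LF[4]=10
  step 9: row=10, L[10]='e', prepend. Next row=LF[10]=7
  step 10: row=7, L[7]='m', prepend. Next row=LF[7]=9
  step 11: row=9, L[9]='e', prepend. Next row=LF[9]=6
Reversed output: emeraldX6E$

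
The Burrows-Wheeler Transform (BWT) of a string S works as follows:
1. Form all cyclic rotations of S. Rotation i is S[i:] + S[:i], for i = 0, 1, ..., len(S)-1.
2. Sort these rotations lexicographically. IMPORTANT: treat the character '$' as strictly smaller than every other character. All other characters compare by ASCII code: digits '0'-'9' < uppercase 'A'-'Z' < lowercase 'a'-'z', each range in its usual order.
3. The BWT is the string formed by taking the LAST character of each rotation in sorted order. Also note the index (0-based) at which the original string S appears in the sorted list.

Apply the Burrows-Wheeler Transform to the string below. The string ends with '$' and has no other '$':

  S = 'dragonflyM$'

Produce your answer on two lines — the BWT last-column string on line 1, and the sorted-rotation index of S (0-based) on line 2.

All 11 rotations (rotation i = S[i:]+S[:i]):
  rot[0] = dragonflyM$
  rot[1] = ragonflyM$d
  rot[2] = agonflyM$dr
  rot[3] = gonflyM$dra
  rot[4] = onflyM$drag
  rot[5] = nflyM$drago
  rot[6] = flyM$dragon
  rot[7] = lyM$dragonf
  rot[8] = yM$dragonfl
  rot[9] = M$dragonfly
  rot[10] = $dragonflyM
Sorted (with $ < everything):
  sorted[0] = $dragonflyM  (last char: 'M')
  sorted[1] = M$dragonfly  (last char: 'y')
  sorted[2] = agonflyM$dr  (last char: 'r')
  sorted[3] = dragonflyM$  (last char: '$')
  sorted[4] = flyM$dragon  (last char: 'n')
  sorted[5] = gonflyM$dra  (last char: 'a')
  sorted[6] = lyM$dragonf  (last char: 'f')
  sorted[7] = nflyM$drago  (last char: 'o')
  sorted[8] = onflyM$drag  (last char: 'g')
  sorted[9] = ragonflyM$d  (last char: 'd')
  sorted[10] = yM$dragonfl  (last char: 'l')
Last column: Myr$nafogdl
Original string S is at sorted index 3

Answer: Myr$nafogdl
3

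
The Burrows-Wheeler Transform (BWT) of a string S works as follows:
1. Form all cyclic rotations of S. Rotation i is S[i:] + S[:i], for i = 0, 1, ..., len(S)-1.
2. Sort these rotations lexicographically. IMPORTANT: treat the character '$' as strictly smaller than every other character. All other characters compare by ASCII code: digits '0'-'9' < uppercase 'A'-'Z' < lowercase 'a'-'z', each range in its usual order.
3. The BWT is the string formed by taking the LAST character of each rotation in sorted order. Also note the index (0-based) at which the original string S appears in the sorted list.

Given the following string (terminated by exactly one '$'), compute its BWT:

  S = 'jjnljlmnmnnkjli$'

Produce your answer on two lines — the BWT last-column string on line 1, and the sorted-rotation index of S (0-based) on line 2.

All 16 rotations (rotation i = S[i:]+S[:i]):
  rot[0] = jjnljlmnmnnkjli$
  rot[1] = jnljlmnmnnkjli$j
  rot[2] = nljlmnmnnkjli$jj
  rot[3] = ljlmnmnnkjli$jjn
  rot[4] = jlmnmnnkjli$jjnl
  rot[5] = lmnmnnkjli$jjnlj
  rot[6] = mnmnnkjli$jjnljl
  rot[7] = nmnnkjli$jjnljlm
  rot[8] = mnnkjli$jjnljlmn
  rot[9] = nnkjli$jjnljlmnm
  rot[10] = nkjli$jjnljlmnmn
  rot[11] = kjli$jjnljlmnmnn
  rot[12] = jli$jjnljlmnmnnk
  rot[13] = li$jjnljlmnmnnkj
  rot[14] = i$jjnljlmnmnnkjl
  rot[15] = $jjnljlmnmnnkjli
Sorted (with $ < everything):
  sorted[0] = $jjnljlmnmnnkjli  (last char: 'i')
  sorted[1] = i$jjnljlmnmnnkjl  (last char: 'l')
  sorted[2] = jjnljlmnmnnkjli$  (last char: '$')
  sorted[3] = jli$jjnljlmnmnnk  (last char: 'k')
  sorted[4] = jlmnmnnkjli$jjnl  (last char: 'l')
  sorted[5] = jnljlmnmnnkjli$j  (last char: 'j')
  sorted[6] = kjli$jjnljlmnmnn  (last char: 'n')
  sorted[7] = li$jjnljlmnmnnkj  (last char: 'j')
  sorted[8] = ljlmnmnnkjli$jjn  (last char: 'n')
  sorted[9] = lmnmnnkjli$jjnlj  (last char: 'j')
  sorted[10] = mnmnnkjli$jjnljl  (last char: 'l')
  sorted[11] = mnnkjli$jjnljlmn  (last char: 'n')
  sorted[12] = nkjli$jjnljlmnmn  (last char: 'n')
  sorted[13] = nljlmnmnnkjli$jj  (last char: 'j')
  sorted[14] = nmnnkjli$jjnljlm  (last char: 'm')
  sorted[15] = nnkjli$jjnljlmnm  (last char: 'm')
Last column: il$kljnjnjlnnjmm
Original string S is at sorted index 2

Answer: il$kljnjnjlnnjmm
2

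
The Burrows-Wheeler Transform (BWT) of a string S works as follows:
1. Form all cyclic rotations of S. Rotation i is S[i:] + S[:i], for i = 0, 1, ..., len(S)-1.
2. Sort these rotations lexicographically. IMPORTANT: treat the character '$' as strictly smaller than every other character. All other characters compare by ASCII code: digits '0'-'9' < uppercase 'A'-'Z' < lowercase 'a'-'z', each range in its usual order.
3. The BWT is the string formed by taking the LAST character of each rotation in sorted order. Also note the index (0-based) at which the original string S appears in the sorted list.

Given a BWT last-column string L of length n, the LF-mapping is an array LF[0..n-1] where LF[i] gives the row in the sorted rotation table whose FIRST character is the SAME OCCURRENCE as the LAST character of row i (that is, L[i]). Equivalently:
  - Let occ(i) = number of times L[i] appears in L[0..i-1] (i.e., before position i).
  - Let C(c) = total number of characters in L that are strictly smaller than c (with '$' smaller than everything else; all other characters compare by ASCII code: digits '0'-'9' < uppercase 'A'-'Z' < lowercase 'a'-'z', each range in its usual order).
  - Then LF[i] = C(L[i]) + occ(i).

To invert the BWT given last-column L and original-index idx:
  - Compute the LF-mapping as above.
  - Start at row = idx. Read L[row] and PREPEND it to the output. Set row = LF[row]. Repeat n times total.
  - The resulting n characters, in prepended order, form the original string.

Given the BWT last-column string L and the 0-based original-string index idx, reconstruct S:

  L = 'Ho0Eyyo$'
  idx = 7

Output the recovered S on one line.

LF mapping: 3 4 1 2 6 7 5 0
Walk LF starting at row 7, prepending L[row]:
  step 1: row=7, L[7]='$', prepend. Next row=LF[7]=0
  step 2: row=0, L[0]='H', prepend. Next row=LF[0]=3
  step 3: row=3, L[3]='E', prepend. Next row=LF[3]=2
  step 4: row=2, L[2]='0', prepend. Next row=LF[2]=1
  step 5: row=1, L[1]='o', prepend. Next row=LF[1]=4
  step 6: row=4, L[4]='y', prepend. Next row=LF[4]=6
  step 7: row=6, L[6]='o', prepend. Next row=LF[6]=5
  step 8: row=5, L[5]='y', prepend. Next row=LF[5]=7
Reversed output: yoyo0EH$

Answer: yoyo0EH$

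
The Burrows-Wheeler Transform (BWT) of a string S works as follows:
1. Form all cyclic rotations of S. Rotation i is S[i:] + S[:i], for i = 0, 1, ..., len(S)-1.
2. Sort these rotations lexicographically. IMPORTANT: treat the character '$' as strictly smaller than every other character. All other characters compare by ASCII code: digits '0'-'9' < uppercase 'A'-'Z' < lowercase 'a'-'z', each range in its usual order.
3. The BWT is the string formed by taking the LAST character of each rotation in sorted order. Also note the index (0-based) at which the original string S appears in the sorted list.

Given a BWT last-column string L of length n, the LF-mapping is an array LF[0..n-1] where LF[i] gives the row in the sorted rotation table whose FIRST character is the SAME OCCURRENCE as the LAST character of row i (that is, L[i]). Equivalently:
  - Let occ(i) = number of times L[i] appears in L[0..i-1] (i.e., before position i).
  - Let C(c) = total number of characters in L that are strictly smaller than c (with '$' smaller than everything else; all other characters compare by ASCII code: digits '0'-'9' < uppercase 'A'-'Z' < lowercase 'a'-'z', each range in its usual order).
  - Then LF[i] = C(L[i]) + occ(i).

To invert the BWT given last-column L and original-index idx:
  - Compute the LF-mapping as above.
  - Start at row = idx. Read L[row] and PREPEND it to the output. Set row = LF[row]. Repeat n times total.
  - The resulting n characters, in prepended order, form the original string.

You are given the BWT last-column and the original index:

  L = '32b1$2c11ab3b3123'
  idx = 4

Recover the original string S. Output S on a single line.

Answer: 1b3b12ba33c22113$

Derivation:
LF mapping: 8 5 13 1 0 6 16 2 3 12 14 9 15 10 4 7 11
Walk LF starting at row 4, prepending L[row]:
  step 1: row=4, L[4]='$', prepend. Next row=LF[4]=0
  step 2: row=0, L[0]='3', prepend. Next row=LF[0]=8
  step 3: row=8, L[8]='1', prepend. Next row=LF[8]=3
  step 4: row=3, L[3]='1', prepend. Next row=LF[3]=1
  step 5: row=1, L[1]='2', prepend. Next row=LF[1]=5
  step 6: row=5, L[5]='2', prepend. Next row=LF[5]=6
  step 7: row=6, L[6]='c', prepend. Next row=LF[6]=16
  step 8: row=16, L[16]='3', prepend. Next row=LF[16]=11
  step 9: row=11, L[11]='3', prepend. Next row=LF[11]=9
  step 10: row=9, L[9]='a', prepend. Next row=LF[9]=12
  step 11: row=12, L[12]='b', prepend. Next row=LF[12]=15
  step 12: row=15, L[15]='2', prepend. Next row=LF[15]=7
  step 13: row=7, L[7]='1', prepend. Next row=LF[7]=2
  step 14: row=2, L[2]='b', prepend. Next row=LF[2]=13
  step 15: row=13, L[13]='3', prepend. Next row=LF[13]=10
  step 16: row=10, L[10]='b', prepend. Next row=LF[10]=14
  step 17: row=14, L[14]='1', prepend. Next row=LF[14]=4
Reversed output: 1b3b12ba33c22113$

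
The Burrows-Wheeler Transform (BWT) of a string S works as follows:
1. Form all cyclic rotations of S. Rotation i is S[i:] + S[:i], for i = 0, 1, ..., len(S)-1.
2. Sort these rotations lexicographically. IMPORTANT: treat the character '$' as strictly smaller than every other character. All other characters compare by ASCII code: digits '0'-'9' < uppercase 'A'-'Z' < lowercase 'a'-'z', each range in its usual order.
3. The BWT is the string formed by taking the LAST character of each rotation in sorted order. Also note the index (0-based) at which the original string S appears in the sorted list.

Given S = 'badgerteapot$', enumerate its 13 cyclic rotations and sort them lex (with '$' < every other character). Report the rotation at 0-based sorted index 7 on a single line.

Answer: gerteapot$bad

Derivation:
All 13 rotations (rotation i = S[i:]+S[:i]):
  rot[0] = badgerteapot$
  rot[1] = adgerteapot$b
  rot[2] = dgerteapot$ba
  rot[3] = gerteapot$bad
  rot[4] = erteapot$badg
  rot[5] = rteapot$badge
  rot[6] = teapot$badger
  rot[7] = eapot$badgert
  rot[8] = apot$badgerte
  rot[9] = pot$badgertea
  rot[10] = ot$badgerteap
  rot[11] = t$badgerteapo
  rot[12] = $badgerteapot
Sorted (with $ < everything):
  sorted[0] = $badgerteapot
  sorted[1] = adgerteapot$b
  sorted[2] = apot$badgerte
  sorted[3] = badgerteapot$
  sorted[4] = dgerteapot$ba
  sorted[5] = eapot$badgert
  sorted[6] = erteapot$badg
  sorted[7] = gerteapot$bad
  sorted[8] = ot$badgerteap
  sorted[9] = pot$badgertea
  sorted[10] = rteapot$badge
  sorted[11] = t$badgerteapo
  sorted[12] = teapot$badger
sorted[7] = gerteapot$bad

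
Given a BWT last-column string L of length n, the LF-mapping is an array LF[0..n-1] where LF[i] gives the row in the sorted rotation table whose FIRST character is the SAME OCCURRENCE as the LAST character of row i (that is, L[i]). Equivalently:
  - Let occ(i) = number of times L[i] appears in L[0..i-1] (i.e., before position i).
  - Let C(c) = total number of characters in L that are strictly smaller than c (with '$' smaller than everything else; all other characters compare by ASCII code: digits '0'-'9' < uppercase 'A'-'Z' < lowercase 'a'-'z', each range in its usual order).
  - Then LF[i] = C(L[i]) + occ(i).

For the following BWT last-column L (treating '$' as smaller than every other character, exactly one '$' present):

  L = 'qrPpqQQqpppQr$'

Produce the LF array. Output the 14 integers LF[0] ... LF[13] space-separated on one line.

Char counts: '$':1, 'P':1, 'Q':3, 'p':4, 'q':3, 'r':2
C (first-col start): C('$')=0, C('P')=1, C('Q')=2, C('p')=5, C('q')=9, C('r')=12
L[0]='q': occ=0, LF[0]=C('q')+0=9+0=9
L[1]='r': occ=0, LF[1]=C('r')+0=12+0=12
L[2]='P': occ=0, LF[2]=C('P')+0=1+0=1
L[3]='p': occ=0, LF[3]=C('p')+0=5+0=5
L[4]='q': occ=1, LF[4]=C('q')+1=9+1=10
L[5]='Q': occ=0, LF[5]=C('Q')+0=2+0=2
L[6]='Q': occ=1, LF[6]=C('Q')+1=2+1=3
L[7]='q': occ=2, LF[7]=C('q')+2=9+2=11
L[8]='p': occ=1, LF[8]=C('p')+1=5+1=6
L[9]='p': occ=2, LF[9]=C('p')+2=5+2=7
L[10]='p': occ=3, LF[10]=C('p')+3=5+3=8
L[11]='Q': occ=2, LF[11]=C('Q')+2=2+2=4
L[12]='r': occ=1, LF[12]=C('r')+1=12+1=13
L[13]='$': occ=0, LF[13]=C('$')+0=0+0=0

Answer: 9 12 1 5 10 2 3 11 6 7 8 4 13 0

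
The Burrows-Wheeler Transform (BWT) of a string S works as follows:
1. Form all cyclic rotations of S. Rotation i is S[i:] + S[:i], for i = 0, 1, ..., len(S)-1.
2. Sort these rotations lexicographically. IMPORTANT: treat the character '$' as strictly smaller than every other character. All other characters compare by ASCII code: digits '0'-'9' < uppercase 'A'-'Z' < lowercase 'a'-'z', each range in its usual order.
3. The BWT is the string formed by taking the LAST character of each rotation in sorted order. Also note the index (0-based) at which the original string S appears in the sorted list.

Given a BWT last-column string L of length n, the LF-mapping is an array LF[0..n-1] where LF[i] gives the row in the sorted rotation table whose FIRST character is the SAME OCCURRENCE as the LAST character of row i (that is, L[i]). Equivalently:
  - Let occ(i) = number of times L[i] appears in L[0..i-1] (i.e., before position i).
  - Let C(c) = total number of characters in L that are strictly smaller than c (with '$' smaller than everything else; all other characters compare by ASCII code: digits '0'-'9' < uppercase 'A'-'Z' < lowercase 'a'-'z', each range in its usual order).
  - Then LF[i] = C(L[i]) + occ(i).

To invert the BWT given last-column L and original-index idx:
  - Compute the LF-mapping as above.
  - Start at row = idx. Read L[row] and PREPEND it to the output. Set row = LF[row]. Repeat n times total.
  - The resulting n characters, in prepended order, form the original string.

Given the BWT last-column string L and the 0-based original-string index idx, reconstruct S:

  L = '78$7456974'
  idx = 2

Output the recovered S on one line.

Answer: 497846757$

Derivation:
LF mapping: 5 8 0 6 1 3 4 9 7 2
Walk LF starting at row 2, prepending L[row]:
  step 1: row=2, L[2]='$', prepend. Next row=LF[2]=0
  step 2: row=0, L[0]='7', prepend. Next row=LF[0]=5
  step 3: row=5, L[5]='5', prepend. Next row=LF[5]=3
  step 4: row=3, L[3]='7', prepend. Next row=LF[3]=6
  step 5: row=6, L[6]='6', prepend. Next row=LF[6]=4
  step 6: row=4, L[4]='4', prepend. Next row=LF[4]=1
  step 7: row=1, L[1]='8', prepend. Next row=LF[1]=8
  step 8: row=8, L[8]='7', prepend. Next row=LF[8]=7
  step 9: row=7, L[7]='9', prepend. Next row=LF[7]=9
  step 10: row=9, L[9]='4', prepend. Next row=LF[9]=2
Reversed output: 497846757$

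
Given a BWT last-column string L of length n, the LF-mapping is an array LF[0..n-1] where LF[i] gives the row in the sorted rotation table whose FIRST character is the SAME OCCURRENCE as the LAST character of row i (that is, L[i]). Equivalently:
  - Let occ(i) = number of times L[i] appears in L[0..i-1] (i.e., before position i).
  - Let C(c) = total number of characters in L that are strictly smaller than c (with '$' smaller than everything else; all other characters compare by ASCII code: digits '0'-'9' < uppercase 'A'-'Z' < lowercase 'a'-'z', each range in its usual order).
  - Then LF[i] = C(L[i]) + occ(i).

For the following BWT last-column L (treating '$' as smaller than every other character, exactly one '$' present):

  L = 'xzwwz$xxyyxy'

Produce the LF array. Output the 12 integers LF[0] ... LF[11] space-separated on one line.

Char counts: '$':1, 'w':2, 'x':4, 'y':3, 'z':2
C (first-col start): C('$')=0, C('w')=1, C('x')=3, C('y')=7, C('z')=10
L[0]='x': occ=0, LF[0]=C('x')+0=3+0=3
L[1]='z': occ=0, LF[1]=C('z')+0=10+0=10
L[2]='w': occ=0, LF[2]=C('w')+0=1+0=1
L[3]='w': occ=1, LF[3]=C('w')+1=1+1=2
L[4]='z': occ=1, LF[4]=C('z')+1=10+1=11
L[5]='$': occ=0, LF[5]=C('$')+0=0+0=0
L[6]='x': occ=1, LF[6]=C('x')+1=3+1=4
L[7]='x': occ=2, LF[7]=C('x')+2=3+2=5
L[8]='y': occ=0, LF[8]=C('y')+0=7+0=7
L[9]='y': occ=1, LF[9]=C('y')+1=7+1=8
L[10]='x': occ=3, LF[10]=C('x')+3=3+3=6
L[11]='y': occ=2, LF[11]=C('y')+2=7+2=9

Answer: 3 10 1 2 11 0 4 5 7 8 6 9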